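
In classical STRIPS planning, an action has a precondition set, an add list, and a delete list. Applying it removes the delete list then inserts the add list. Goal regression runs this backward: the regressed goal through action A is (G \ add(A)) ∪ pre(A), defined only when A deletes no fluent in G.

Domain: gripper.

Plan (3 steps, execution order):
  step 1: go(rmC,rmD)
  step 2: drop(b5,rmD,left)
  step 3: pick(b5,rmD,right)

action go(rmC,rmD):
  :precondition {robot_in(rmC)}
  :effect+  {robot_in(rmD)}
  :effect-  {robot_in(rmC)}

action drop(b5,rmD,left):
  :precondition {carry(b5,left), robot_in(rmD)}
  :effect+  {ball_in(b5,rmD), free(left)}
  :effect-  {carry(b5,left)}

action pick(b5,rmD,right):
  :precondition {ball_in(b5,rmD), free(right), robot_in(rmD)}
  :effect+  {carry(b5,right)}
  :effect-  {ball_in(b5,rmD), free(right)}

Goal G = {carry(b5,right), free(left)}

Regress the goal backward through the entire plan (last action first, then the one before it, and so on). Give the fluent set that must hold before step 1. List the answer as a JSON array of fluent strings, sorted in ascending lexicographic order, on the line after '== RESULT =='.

Regress step by step:
  through step 3 (pick(b5,rmD,right)): drop {carry(b5,right)}, keep {free(left)}, require {ball_in(b5,rmD), free(right), robot_in(rmD)}
    → {ball_in(b5,rmD), free(left), free(right), robot_in(rmD)}
  through step 2 (drop(b5,rmD,left)): drop {ball_in(b5,rmD), free(left)}, keep {free(right), robot_in(rmD)}, require {carry(b5,left), robot_in(rmD)}
    → {carry(b5,left), free(right), robot_in(rmD)}
  through step 1 (go(rmC,rmD)): drop {robot_in(rmD)}, keep {carry(b5,left), free(right)}, require {robot_in(rmC)}
    → {carry(b5,left), free(right), robot_in(rmC)}

== RESULT ==
["carry(b5,left)", "free(right)", "robot_in(rmC)"]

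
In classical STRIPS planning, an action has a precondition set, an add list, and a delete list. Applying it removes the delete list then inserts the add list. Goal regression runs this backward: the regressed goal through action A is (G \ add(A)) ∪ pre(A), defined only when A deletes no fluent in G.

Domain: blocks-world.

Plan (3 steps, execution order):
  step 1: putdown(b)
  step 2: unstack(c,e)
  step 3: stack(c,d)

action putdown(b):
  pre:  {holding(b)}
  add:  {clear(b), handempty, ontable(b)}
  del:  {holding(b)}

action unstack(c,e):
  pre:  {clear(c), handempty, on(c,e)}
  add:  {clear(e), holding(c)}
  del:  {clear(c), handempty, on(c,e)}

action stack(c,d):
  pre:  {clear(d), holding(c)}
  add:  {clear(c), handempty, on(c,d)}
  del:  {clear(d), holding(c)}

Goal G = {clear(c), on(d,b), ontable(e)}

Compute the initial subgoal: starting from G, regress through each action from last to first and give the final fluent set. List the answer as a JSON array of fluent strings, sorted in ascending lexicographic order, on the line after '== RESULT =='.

Regress step by step:
  through step 3 (stack(c,d)): drop {clear(c)}, keep {on(d,b), ontable(e)}, require {clear(d), holding(c)}
    → {clear(d), holding(c), on(d,b), ontable(e)}
  through step 2 (unstack(c,e)): drop {holding(c)}, keep {clear(d), on(d,b), ontable(e)}, require {clear(c), handempty, on(c,e)}
    → {clear(c), clear(d), handempty, on(c,e), on(d,b), ontable(e)}
  through step 1 (putdown(b)): drop {handempty}, keep {clear(c), clear(d), on(c,e), on(d,b), ontable(e)}, require {holding(b)}
    → {clear(c), clear(d), holding(b), on(c,e), on(d,b), ontable(e)}

== RESULT ==
["clear(c)", "clear(d)", "holding(b)", "on(c,e)", "on(d,b)", "ontable(e)"]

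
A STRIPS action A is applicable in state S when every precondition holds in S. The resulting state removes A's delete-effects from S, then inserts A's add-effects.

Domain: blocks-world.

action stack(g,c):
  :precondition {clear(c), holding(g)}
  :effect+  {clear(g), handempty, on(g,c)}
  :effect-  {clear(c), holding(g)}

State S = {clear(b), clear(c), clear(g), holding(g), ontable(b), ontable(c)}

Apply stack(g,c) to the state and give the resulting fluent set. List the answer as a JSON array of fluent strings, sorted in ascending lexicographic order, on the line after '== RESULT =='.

Progress:
  pre ⊆ S: {clear(c), holding(g)} ⊆ S  — applicable
  S \ del = {clear(b), clear(g), ontable(b), ontable(c)}
  ∪ add   = {clear(b), clear(g), handempty, on(g,c), ontable(b), ontable(c)}

== RESULT ==
["clear(b)", "clear(g)", "handempty", "on(g,c)", "ontable(b)", "ontable(c)"]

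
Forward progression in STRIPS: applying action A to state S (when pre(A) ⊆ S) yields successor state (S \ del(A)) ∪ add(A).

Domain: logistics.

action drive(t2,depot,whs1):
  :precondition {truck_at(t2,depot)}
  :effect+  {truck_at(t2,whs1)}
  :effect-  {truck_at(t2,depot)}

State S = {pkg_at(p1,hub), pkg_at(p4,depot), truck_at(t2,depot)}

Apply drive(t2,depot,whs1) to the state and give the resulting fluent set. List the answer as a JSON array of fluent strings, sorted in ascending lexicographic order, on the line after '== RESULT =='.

Progress:
  pre ⊆ S: {truck_at(t2,depot)} ⊆ S  — applicable
  S \ del = {pkg_at(p1,hub), pkg_at(p4,depot)}
  ∪ add   = {pkg_at(p1,hub), pkg_at(p4,depot), truck_at(t2,whs1)}

== RESULT ==
["pkg_at(p1,hub)", "pkg_at(p4,depot)", "truck_at(t2,whs1)"]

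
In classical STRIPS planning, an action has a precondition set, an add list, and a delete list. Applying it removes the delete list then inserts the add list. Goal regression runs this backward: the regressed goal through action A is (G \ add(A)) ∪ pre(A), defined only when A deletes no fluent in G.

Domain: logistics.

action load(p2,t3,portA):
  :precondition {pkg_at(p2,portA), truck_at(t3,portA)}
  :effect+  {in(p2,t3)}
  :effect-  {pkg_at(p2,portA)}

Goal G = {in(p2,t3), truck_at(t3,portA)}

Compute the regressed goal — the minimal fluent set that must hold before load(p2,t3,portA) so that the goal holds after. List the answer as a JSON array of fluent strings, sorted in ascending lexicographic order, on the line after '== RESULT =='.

Compute (G \ add) ∪ pre:
  G ∩ del = {}  (empty — regression defined)
  G \ add = {in(p2,t3), truck_at(t3,portA)} \ {in(p2,t3)} = {truck_at(t3,portA)}
  ∪ pre   = {truck_at(t3,portA)} ∪ {pkg_at(p2,portA), truck_at(t3,portA)}
          = {pkg_at(p2,portA), truck_at(t3,portA)}

== RESULT ==
["pkg_at(p2,portA)", "truck_at(t3,portA)"]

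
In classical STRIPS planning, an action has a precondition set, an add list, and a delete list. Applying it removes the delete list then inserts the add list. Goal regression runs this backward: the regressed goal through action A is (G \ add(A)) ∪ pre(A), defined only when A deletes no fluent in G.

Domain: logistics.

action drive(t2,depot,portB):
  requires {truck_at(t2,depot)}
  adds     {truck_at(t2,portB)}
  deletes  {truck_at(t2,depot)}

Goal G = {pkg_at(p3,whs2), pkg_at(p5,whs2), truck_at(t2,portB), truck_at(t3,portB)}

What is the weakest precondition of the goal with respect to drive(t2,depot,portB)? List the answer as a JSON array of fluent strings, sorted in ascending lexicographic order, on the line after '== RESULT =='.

Compute (G \ add) ∪ pre:
  G ∩ del = {}  (empty — regression defined)
  G \ add = {pkg_at(p3,whs2), pkg_at(p5,whs2), truck_at(t2,portB), truck_at(t3,portB)} \ {truck_at(t2,portB)} = {pkg_at(p3,whs2), pkg_at(p5,whs2), truck_at(t3,portB)}
  ∪ pre   = {pkg_at(p3,whs2), pkg_at(p5,whs2), truck_at(t3,portB)} ∪ {truck_at(t2,depot)}
          = {pkg_at(p3,whs2), pkg_at(p5,whs2), truck_at(t2,depot), truck_at(t3,portB)}

== RESULT ==
["pkg_at(p3,whs2)", "pkg_at(p5,whs2)", "truck_at(t2,depot)", "truck_at(t3,portB)"]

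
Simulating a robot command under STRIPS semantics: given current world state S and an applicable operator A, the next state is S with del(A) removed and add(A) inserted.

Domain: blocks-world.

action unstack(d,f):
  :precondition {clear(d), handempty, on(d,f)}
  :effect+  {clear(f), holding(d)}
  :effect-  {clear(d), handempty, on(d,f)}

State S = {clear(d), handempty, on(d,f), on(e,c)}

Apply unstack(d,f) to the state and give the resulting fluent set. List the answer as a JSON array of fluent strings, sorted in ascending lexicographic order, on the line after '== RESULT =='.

Progress:
  pre ⊆ S: {clear(d), handempty, on(d,f)} ⊆ S  — applicable
  S \ del = {on(e,c)}
  ∪ add   = {clear(f), holding(d), on(e,c)}

== RESULT ==
["clear(f)", "holding(d)", "on(e,c)"]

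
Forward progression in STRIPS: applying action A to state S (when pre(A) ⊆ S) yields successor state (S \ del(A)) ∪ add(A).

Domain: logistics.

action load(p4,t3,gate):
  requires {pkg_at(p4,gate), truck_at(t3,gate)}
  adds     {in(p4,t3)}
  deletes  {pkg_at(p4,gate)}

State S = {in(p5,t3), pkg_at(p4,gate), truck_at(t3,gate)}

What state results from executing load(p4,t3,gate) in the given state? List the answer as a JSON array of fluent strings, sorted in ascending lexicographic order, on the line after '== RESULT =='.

Compute (S \ del) ∪ add:
  pre ⊆ S: {pkg_at(p4,gate), truck_at(t3,gate)} ⊆ S  — applicable
  S \ del = {in(p5,t3), truck_at(t3,gate)}
  ∪ add   = {in(p4,t3), in(p5,t3), truck_at(t3,gate)}

== RESULT ==
["in(p4,t3)", "in(p5,t3)", "truck_at(t3,gate)"]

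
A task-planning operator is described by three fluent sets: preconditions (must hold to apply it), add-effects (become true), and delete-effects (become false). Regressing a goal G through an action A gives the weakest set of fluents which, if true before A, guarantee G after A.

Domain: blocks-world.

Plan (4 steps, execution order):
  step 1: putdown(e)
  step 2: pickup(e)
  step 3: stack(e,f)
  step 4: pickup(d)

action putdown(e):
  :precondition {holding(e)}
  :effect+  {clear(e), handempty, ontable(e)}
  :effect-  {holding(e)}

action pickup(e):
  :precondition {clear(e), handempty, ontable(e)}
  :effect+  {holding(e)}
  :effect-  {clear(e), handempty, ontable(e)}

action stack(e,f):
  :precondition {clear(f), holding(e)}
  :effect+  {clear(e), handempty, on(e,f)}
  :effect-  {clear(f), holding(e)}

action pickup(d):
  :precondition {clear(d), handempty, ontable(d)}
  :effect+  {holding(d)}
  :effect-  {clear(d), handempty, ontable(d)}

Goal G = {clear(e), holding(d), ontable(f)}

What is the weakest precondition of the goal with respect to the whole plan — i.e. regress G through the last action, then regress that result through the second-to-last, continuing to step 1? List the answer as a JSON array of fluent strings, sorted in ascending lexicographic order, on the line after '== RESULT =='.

Regress step by step:
  through step 4 (pickup(d)): drop {holding(d)}, keep {clear(e), ontable(f)}, require {clear(d), handempty, ontable(d)}
    → {clear(d), clear(e), handempty, ontable(d), ontable(f)}
  through step 3 (stack(e,f)): drop {clear(e), handempty}, keep {clear(d), ontable(d), ontable(f)}, require {clear(f), holding(e)}
    → {clear(d), clear(f), holding(e), ontable(d), ontable(f)}
  through step 2 (pickup(e)): drop {holding(e)}, keep {clear(d), clear(f), ontable(d), ontable(f)}, require {clear(e), handempty, ontable(e)}
    → {clear(d), clear(e), clear(f), handempty, ontable(d), ontable(e), ontable(f)}
  through step 1 (putdown(e)): drop {clear(e), handempty, ontable(e)}, keep {clear(d), clear(f), ontable(d), ontable(f)}, require {holding(e)}
    → {clear(d), clear(f), holding(e), ontable(d), ontable(f)}

== RESULT ==
["clear(d)", "clear(f)", "holding(e)", "ontable(d)", "ontable(f)"]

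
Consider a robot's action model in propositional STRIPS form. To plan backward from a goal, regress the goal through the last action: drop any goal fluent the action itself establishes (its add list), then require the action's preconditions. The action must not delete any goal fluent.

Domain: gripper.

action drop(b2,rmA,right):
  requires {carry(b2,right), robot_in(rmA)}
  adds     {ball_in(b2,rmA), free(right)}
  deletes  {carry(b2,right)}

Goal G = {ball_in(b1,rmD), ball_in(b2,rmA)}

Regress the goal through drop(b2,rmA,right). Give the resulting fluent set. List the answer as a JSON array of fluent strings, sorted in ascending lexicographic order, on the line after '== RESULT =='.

Compute (G \ add) ∪ pre:
  G ∩ del = {}  (empty — regression defined)
  G \ add = {ball_in(b1,rmD), ball_in(b2,rmA)} \ {ball_in(b2,rmA), free(right)} = {ball_in(b1,rmD)}
  ∪ pre   = {ball_in(b1,rmD)} ∪ {carry(b2,right), robot_in(rmA)}
          = {ball_in(b1,rmD), carry(b2,right), robot_in(rmA)}

== RESULT ==
["ball_in(b1,rmD)", "carry(b2,right)", "robot_in(rmA)"]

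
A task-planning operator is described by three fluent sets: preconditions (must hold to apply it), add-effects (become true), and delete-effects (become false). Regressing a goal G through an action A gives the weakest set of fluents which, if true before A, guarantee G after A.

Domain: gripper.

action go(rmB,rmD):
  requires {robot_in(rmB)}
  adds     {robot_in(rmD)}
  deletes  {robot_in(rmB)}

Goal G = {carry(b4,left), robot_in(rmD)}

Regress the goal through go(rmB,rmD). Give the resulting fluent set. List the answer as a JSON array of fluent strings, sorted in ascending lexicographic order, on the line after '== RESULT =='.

Compute (G \ add) ∪ pre:
  G ∩ del = {}  (empty — regression defined)
  G \ add = {carry(b4,left), robot_in(rmD)} \ {robot_in(rmD)} = {carry(b4,left)}
  ∪ pre   = {carry(b4,left)} ∪ {robot_in(rmB)}
          = {carry(b4,left), robot_in(rmB)}

== RESULT ==
["carry(b4,left)", "robot_in(rmB)"]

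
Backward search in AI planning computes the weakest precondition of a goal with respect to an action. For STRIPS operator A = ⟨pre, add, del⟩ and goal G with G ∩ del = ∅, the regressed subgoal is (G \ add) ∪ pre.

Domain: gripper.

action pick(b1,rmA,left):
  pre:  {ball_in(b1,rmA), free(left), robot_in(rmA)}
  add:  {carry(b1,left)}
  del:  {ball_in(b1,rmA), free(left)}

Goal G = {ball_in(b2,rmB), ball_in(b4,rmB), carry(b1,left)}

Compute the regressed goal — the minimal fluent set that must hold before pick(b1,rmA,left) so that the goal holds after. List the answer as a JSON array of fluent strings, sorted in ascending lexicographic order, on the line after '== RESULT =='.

Compute (G \ add) ∪ pre:
  G ∩ del = {}  (empty — regression defined)
  G \ add = {ball_in(b2,rmB), ball_in(b4,rmB), carry(b1,left)} \ {carry(b1,left)} = {ball_in(b2,rmB), ball_in(b4,rmB)}
  ∪ pre   = {ball_in(b2,rmB), ball_in(b4,rmB)} ∪ {ball_in(b1,rmA), free(left), robot_in(rmA)}
          = {ball_in(b1,rmA), ball_in(b2,rmB), ball_in(b4,rmB), free(left), robot_in(rmA)}

== RESULT ==
["ball_in(b1,rmA)", "ball_in(b2,rmB)", "ball_in(b4,rmB)", "free(left)", "robot_in(rmA)"]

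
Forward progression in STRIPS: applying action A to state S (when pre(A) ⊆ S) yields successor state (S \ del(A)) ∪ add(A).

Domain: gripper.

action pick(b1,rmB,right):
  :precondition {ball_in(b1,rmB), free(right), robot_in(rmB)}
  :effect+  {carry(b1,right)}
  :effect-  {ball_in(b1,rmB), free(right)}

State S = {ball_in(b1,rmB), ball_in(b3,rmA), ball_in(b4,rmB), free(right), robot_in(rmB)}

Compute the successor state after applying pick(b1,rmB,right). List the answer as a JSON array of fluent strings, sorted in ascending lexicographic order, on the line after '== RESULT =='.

Progress:
  pre ⊆ S: {ball_in(b1,rmB), free(right), robot_in(rmB)} ⊆ S  — applicable
  S \ del = {ball_in(b3,rmA), ball_in(b4,rmB), robot_in(rmB)}
  ∪ add   = {ball_in(b3,rmA), ball_in(b4,rmB), carry(b1,right), robot_in(rmB)}

== RESULT ==
["ball_in(b3,rmA)", "ball_in(b4,rmB)", "carry(b1,right)", "robot_in(rmB)"]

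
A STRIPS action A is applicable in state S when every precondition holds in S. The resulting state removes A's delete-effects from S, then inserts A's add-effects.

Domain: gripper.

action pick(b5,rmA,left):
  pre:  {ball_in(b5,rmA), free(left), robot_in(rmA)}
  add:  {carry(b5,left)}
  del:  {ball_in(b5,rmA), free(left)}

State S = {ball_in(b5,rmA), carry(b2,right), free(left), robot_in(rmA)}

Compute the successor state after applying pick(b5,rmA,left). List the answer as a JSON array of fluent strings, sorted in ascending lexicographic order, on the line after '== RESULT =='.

Compute (S \ del) ∪ add:
  pre ⊆ S: {ball_in(b5,rmA), free(left), robot_in(rmA)} ⊆ S  — applicable
  S \ del = {carry(b2,right), robot_in(rmA)}
  ∪ add   = {carry(b2,right), carry(b5,left), robot_in(rmA)}

== RESULT ==
["carry(b2,right)", "carry(b5,left)", "robot_in(rmA)"]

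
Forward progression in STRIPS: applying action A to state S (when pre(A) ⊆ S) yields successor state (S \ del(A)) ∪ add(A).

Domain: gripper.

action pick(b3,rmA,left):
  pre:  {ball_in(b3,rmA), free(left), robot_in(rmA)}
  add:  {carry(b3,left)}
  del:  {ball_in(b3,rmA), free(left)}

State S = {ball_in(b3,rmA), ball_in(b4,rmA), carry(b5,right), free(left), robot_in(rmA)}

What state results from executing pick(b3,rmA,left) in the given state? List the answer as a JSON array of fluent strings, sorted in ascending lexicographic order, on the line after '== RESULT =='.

Compute (S \ del) ∪ add:
  pre ⊆ S: {ball_in(b3,rmA), free(left), robot_in(rmA)} ⊆ S  — applicable
  S \ del = {ball_in(b4,rmA), carry(b5,right), robot_in(rmA)}
  ∪ add   = {ball_in(b4,rmA), carry(b3,left), carry(b5,right), robot_in(rmA)}

== RESULT ==
["ball_in(b4,rmA)", "carry(b3,left)", "carry(b5,right)", "robot_in(rmA)"]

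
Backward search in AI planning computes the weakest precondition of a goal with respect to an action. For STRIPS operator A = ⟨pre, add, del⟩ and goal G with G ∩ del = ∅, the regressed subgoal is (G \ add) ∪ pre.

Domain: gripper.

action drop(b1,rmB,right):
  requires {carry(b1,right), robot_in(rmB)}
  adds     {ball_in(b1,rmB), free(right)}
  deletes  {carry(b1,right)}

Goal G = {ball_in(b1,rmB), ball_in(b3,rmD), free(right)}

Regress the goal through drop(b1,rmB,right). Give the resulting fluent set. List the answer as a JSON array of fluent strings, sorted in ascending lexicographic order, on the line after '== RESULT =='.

Regress:
  G ∩ del = {}  (empty — regression defined)
  G \ add = {ball_in(b1,rmB), ball_in(b3,rmD), free(right)} \ {ball_in(b1,rmB), free(right)} = {ball_in(b3,rmD)}
  ∪ pre   = {ball_in(b3,rmD)} ∪ {carry(b1,right), robot_in(rmB)}
          = {ball_in(b3,rmD), carry(b1,right), robot_in(rmB)}

== RESULT ==
["ball_in(b3,rmD)", "carry(b1,right)", "robot_in(rmB)"]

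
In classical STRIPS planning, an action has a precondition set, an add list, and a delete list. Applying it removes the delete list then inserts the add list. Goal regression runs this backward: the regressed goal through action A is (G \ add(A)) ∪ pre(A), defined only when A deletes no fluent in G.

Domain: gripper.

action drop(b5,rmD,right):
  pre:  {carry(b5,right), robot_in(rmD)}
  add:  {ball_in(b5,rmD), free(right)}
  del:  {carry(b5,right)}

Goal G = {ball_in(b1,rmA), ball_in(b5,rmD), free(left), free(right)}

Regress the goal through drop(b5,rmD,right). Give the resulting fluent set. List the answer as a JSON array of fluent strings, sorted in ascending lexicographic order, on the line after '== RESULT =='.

Regress:
  G ∩ del = {}  (empty — regression defined)
  G \ add = {ball_in(b1,rmA), ball_in(b5,rmD), free(left), free(right)} \ {ball_in(b5,rmD), free(right)} = {ball_in(b1,rmA), free(left)}
  ∪ pre   = {ball_in(b1,rmA), free(left)} ∪ {carry(b5,right), robot_in(rmD)}
          = {ball_in(b1,rmA), carry(b5,right), free(left), robot_in(rmD)}

== RESULT ==
["ball_in(b1,rmA)", "carry(b5,right)", "free(left)", "robot_in(rmD)"]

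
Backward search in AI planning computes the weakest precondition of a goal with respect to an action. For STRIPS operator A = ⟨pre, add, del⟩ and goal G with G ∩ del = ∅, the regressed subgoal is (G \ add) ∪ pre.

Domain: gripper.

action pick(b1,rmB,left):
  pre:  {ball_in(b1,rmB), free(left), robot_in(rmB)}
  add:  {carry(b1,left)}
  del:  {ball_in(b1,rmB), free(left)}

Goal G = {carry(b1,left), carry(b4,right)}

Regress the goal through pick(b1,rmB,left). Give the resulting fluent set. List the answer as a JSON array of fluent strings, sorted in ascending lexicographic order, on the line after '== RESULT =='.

Compute (G \ add) ∪ pre:
  G ∩ del = {}  (empty — regression defined)
  G \ add = {carry(b1,left), carry(b4,right)} \ {carry(b1,left)} = {carry(b4,right)}
  ∪ pre   = {carry(b4,right)} ∪ {ball_in(b1,rmB), free(left), robot_in(rmB)}
          = {ball_in(b1,rmB), carry(b4,right), free(left), robot_in(rmB)}

== RESULT ==
["ball_in(b1,rmB)", "carry(b4,right)", "free(left)", "robot_in(rmB)"]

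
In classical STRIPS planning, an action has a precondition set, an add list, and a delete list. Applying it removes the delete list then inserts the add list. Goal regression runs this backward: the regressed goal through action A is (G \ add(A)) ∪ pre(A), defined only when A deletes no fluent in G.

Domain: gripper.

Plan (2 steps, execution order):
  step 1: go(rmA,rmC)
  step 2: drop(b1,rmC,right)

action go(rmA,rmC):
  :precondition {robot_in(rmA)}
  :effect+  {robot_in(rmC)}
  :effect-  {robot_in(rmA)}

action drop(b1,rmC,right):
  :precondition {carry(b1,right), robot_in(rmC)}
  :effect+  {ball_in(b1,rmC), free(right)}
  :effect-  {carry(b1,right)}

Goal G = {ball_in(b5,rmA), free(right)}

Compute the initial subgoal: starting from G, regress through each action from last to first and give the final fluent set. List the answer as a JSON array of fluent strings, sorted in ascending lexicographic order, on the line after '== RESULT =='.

Regress step by step:
  through step 2 (drop(b1,rmC,right)): drop {free(right)}, keep {ball_in(b5,rmA)}, require {carry(b1,right), robot_in(rmC)}
    → {ball_in(b5,rmA), carry(b1,right), robot_in(rmC)}
  through step 1 (go(rmA,rmC)): drop {robot_in(rmC)}, keep {ball_in(b5,rmA), carry(b1,right)}, require {robot_in(rmA)}
    → {ball_in(b5,rmA), carry(b1,right), robot_in(rmA)}

== RESULT ==
["ball_in(b5,rmA)", "carry(b1,right)", "robot_in(rmA)"]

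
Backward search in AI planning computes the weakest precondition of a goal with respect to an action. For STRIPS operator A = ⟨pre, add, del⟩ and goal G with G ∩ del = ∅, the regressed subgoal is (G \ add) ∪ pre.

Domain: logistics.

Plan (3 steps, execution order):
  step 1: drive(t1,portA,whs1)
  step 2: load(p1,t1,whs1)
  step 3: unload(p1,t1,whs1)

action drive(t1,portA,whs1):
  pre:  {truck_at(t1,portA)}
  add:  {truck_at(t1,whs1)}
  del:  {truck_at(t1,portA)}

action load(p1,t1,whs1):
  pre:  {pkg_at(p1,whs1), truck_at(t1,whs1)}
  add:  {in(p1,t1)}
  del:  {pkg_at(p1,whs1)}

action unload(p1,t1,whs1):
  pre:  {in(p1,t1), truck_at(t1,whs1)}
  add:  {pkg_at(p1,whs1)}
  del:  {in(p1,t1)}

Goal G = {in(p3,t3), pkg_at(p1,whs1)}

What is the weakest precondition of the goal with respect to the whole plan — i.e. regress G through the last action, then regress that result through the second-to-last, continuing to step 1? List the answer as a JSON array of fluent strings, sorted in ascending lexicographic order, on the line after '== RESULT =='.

Regress step by step:
  through step 3 (unload(p1,t1,whs1)): drop {pkg_at(p1,whs1)}, keep {in(p3,t3)}, require {in(p1,t1), truck_at(t1,whs1)}
    → {in(p1,t1), in(p3,t3), truck_at(t1,whs1)}
  through step 2 (load(p1,t1,whs1)): drop {in(p1,t1)}, keep {in(p3,t3), truck_at(t1,whs1)}, require {pkg_at(p1,whs1), truck_at(t1,whs1)}
    → {in(p3,t3), pkg_at(p1,whs1), truck_at(t1,whs1)}
  through step 1 (drive(t1,portA,whs1)): drop {truck_at(t1,whs1)}, keep {in(p3,t3), pkg_at(p1,whs1)}, require {truck_at(t1,portA)}
    → {in(p3,t3), pkg_at(p1,whs1), truck_at(t1,portA)}

== RESULT ==
["in(p3,t3)", "pkg_at(p1,whs1)", "truck_at(t1,portA)"]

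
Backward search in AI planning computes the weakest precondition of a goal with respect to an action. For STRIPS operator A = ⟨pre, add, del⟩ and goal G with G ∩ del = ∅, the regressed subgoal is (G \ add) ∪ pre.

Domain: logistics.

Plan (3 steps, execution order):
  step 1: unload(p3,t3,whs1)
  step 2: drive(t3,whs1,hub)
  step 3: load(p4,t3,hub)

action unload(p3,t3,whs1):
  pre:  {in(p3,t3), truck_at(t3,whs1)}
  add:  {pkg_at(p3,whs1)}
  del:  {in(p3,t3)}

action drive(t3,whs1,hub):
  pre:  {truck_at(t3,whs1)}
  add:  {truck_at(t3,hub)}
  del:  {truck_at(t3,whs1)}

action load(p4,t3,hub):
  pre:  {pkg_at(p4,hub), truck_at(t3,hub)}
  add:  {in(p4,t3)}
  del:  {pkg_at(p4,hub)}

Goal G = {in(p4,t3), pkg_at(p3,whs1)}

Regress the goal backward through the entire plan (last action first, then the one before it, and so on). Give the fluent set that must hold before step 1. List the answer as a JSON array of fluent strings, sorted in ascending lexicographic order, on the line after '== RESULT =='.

Regress step by step:
  through step 3 (load(p4,t3,hub)): drop {in(p4,t3)}, keep {pkg_at(p3,whs1)}, require {pkg_at(p4,hub), truck_at(t3,hub)}
    → {pkg_at(p3,whs1), pkg_at(p4,hub), truck_at(t3,hub)}
  through step 2 (drive(t3,whs1,hub)): drop {truck_at(t3,hub)}, keep {pkg_at(p3,whs1), pkg_at(p4,hub)}, require {truck_at(t3,whs1)}
    → {pkg_at(p3,whs1), pkg_at(p4,hub), truck_at(t3,whs1)}
  through step 1 (unload(p3,t3,whs1)): drop {pkg_at(p3,whs1)}, keep {pkg_at(p4,hub), truck_at(t3,whs1)}, require {in(p3,t3), truck_at(t3,whs1)}
    → {in(p3,t3), pkg_at(p4,hub), truck_at(t3,whs1)}

== RESULT ==
["in(p3,t3)", "pkg_at(p4,hub)", "truck_at(t3,whs1)"]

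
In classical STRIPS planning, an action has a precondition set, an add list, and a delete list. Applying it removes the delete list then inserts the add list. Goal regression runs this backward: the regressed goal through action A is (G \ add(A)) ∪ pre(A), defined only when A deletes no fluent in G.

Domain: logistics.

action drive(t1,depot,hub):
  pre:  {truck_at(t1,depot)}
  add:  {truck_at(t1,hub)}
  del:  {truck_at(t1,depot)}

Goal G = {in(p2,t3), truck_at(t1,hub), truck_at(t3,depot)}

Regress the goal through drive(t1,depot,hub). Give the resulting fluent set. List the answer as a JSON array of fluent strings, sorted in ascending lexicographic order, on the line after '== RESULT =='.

Compute (G \ add) ∪ pre:
  G ∩ del = {}  (empty — regression defined)
  G \ add = {in(p2,t3), truck_at(t1,hub), truck_at(t3,depot)} \ {truck_at(t1,hub)} = {in(p2,t3), truck_at(t3,depot)}
  ∪ pre   = {in(p2,t3), truck_at(t3,depot)} ∪ {truck_at(t1,depot)}
          = {in(p2,t3), truck_at(t1,depot), truck_at(t3,depot)}

== RESULT ==
["in(p2,t3)", "truck_at(t1,depot)", "truck_at(t3,depot)"]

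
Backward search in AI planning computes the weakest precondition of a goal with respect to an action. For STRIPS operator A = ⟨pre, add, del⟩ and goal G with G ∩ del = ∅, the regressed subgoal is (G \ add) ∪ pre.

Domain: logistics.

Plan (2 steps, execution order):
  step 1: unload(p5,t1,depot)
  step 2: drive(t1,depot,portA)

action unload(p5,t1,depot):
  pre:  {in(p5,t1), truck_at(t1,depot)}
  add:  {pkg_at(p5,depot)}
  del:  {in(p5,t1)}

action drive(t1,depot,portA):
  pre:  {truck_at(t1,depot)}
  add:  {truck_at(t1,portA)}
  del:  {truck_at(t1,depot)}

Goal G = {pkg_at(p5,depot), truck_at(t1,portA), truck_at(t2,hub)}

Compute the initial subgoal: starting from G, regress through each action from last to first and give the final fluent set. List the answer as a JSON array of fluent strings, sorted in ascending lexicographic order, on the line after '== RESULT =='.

Work backward from the goal:
  through step 2 (drive(t1,depot,portA)): drop {truck_at(t1,portA)}, keep {pkg_at(p5,depot), truck_at(t2,hub)}, require {truck_at(t1,depot)}
    → {pkg_at(p5,depot), truck_at(t1,depot), truck_at(t2,hub)}
  through step 1 (unload(p5,t1,depot)): drop {pkg_at(p5,depot)}, keep {truck_at(t1,depot), truck_at(t2,hub)}, require {in(p5,t1), truck_at(t1,depot)}
    → {in(p5,t1), truck_at(t1,depot), truck_at(t2,hub)}

== RESULT ==
["in(p5,t1)", "truck_at(t1,depot)", "truck_at(t2,hub)"]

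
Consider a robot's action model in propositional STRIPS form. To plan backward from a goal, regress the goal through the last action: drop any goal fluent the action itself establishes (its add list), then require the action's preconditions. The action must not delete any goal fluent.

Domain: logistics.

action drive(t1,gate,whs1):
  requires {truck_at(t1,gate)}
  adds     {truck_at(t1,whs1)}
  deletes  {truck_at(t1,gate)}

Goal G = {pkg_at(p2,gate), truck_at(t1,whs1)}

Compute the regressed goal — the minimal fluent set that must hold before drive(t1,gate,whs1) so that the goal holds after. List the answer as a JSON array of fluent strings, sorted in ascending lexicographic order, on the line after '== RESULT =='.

Regress:
  G ∩ del = {}  (empty — regression defined)
  G \ add = {pkg_at(p2,gate), truck_at(t1,whs1)} \ {truck_at(t1,whs1)} = {pkg_at(p2,gate)}
  ∪ pre   = {pkg_at(p2,gate)} ∪ {truck_at(t1,gate)}
          = {pkg_at(p2,gate), truck_at(t1,gate)}

== RESULT ==
["pkg_at(p2,gate)", "truck_at(t1,gate)"]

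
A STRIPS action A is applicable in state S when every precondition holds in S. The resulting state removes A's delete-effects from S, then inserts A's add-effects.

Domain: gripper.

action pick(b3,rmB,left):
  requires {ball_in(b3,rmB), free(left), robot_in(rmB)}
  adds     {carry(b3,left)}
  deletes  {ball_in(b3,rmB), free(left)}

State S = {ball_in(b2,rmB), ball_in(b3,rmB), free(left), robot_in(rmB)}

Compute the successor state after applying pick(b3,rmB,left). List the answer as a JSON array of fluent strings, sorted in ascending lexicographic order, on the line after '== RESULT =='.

Progress:
  pre ⊆ S: {ball_in(b3,rmB), free(left), robot_in(rmB)} ⊆ S  — applicable
  S \ del = {ball_in(b2,rmB), robot_in(rmB)}
  ∪ add   = {ball_in(b2,rmB), carry(b3,left), robot_in(rmB)}

== RESULT ==
["ball_in(b2,rmB)", "carry(b3,left)", "robot_in(rmB)"]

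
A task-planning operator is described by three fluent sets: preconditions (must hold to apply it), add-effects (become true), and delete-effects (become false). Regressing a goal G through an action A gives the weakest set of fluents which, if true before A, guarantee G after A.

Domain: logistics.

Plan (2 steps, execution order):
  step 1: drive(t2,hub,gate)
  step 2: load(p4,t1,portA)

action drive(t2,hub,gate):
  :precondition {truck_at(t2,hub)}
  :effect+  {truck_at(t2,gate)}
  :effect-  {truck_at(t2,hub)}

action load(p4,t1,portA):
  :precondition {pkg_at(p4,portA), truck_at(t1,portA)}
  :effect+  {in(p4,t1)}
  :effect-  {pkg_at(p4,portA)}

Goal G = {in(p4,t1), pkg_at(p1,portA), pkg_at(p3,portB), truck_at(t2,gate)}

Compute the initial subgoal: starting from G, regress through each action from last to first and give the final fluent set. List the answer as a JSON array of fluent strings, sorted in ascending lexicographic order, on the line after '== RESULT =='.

Regress step by step:
  through step 2 (load(p4,t1,portA)): drop {in(p4,t1)}, keep {pkg_at(p1,portA), pkg_at(p3,portB), truck_at(t2,gate)}, require {pkg_at(p4,portA), truck_at(t1,portA)}
    → {pkg_at(p1,portA), pkg_at(p3,portB), pkg_at(p4,portA), truck_at(t1,portA), truck_at(t2,gate)}
  through step 1 (drive(t2,hub,gate)): drop {truck_at(t2,gate)}, keep {pkg_at(p1,portA), pkg_at(p3,portB), pkg_at(p4,portA), truck_at(t1,portA)}, require {truck_at(t2,hub)}
    → {pkg_at(p1,portA), pkg_at(p3,portB), pkg_at(p4,portA), truck_at(t1,portA), truck_at(t2,hub)}

== RESULT ==
["pkg_at(p1,portA)", "pkg_at(p3,portB)", "pkg_at(p4,portA)", "truck_at(t1,portA)", "truck_at(t2,hub)"]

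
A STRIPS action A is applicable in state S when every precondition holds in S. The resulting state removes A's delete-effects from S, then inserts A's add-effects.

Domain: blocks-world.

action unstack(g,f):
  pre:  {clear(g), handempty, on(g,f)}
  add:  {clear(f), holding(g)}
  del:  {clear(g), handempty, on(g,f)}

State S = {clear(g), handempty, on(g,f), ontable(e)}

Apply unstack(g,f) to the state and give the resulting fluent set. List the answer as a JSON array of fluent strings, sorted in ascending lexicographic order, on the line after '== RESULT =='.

Progress:
  pre ⊆ S: {clear(g), handempty, on(g,f)} ⊆ S  — applicable
  S \ del = {ontable(e)}
  ∪ add   = {clear(f), holding(g), ontable(e)}

== RESULT ==
["clear(f)", "holding(g)", "ontable(e)"]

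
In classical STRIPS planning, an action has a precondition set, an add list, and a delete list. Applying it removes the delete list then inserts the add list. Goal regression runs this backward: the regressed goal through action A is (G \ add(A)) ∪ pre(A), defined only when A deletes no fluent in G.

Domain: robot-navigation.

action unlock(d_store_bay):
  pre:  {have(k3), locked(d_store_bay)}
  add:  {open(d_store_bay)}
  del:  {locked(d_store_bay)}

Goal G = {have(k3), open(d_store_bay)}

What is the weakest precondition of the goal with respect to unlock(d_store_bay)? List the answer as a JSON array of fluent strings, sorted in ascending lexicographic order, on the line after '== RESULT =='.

Regress:
  G ∩ del = {}  (empty — regression defined)
  G \ add = {have(k3), open(d_store_bay)} \ {open(d_store_bay)} = {have(k3)}
  ∪ pre   = {have(k3)} ∪ {have(k3), locked(d_store_bay)}
          = {have(k3), locked(d_store_bay)}

== RESULT ==
["have(k3)", "locked(d_store_bay)"]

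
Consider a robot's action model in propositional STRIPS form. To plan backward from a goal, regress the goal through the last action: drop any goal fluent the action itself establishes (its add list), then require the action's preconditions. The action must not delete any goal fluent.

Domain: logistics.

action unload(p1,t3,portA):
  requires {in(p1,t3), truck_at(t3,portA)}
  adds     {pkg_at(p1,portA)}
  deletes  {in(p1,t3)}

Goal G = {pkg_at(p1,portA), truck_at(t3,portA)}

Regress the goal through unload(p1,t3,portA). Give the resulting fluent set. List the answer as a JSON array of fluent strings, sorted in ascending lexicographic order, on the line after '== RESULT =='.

Regress:
  G ∩ del = {}  (empty — regression defined)
  G \ add = {pkg_at(p1,portA), truck_at(t3,portA)} \ {pkg_at(p1,portA)} = {truck_at(t3,portA)}
  ∪ pre   = {truck_at(t3,portA)} ∪ {in(p1,t3), truck_at(t3,portA)}
          = {in(p1,t3), truck_at(t3,portA)}

== RESULT ==
["in(p1,t3)", "truck_at(t3,portA)"]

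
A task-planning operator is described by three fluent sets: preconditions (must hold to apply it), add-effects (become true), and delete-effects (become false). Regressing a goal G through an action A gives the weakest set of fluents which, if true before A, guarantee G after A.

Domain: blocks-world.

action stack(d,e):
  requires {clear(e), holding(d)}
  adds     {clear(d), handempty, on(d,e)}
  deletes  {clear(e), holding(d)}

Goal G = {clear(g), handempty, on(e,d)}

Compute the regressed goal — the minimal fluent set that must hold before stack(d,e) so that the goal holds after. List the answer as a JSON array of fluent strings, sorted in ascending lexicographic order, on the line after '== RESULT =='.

Compute (G \ add) ∪ pre:
  G ∩ del = {}  (empty — regression defined)
  G \ add = {clear(g), handempty, on(e,d)} \ {clear(d), handempty, on(d,e)} = {clear(g), on(e,d)}
  ∪ pre   = {clear(g), on(e,d)} ∪ {clear(e), holding(d)}
          = {clear(e), clear(g), holding(d), on(e,d)}

== RESULT ==
["clear(e)", "clear(g)", "holding(d)", "on(e,d)"]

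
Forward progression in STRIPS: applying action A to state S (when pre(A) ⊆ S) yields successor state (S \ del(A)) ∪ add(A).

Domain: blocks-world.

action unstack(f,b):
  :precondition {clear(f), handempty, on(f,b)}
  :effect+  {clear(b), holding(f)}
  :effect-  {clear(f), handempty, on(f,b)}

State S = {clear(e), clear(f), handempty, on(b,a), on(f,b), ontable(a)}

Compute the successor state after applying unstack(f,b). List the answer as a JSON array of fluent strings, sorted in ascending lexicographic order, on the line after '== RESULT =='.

Compute (S \ del) ∪ add:
  pre ⊆ S: {clear(f), handempty, on(f,b)} ⊆ S  — applicable
  S \ del = {clear(e), on(b,a), ontable(a)}
  ∪ add   = {clear(b), clear(e), holding(f), on(b,a), ontable(a)}

== RESULT ==
["clear(b)", "clear(e)", "holding(f)", "on(b,a)", "ontable(a)"]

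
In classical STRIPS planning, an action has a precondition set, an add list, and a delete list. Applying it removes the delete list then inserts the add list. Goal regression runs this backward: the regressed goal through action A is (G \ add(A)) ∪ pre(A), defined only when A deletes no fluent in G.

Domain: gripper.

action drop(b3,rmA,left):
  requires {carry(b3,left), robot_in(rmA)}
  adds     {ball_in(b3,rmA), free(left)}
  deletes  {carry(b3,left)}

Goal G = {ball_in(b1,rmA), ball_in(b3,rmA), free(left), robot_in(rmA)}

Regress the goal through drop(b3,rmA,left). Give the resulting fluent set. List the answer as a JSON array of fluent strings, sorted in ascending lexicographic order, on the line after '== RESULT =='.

Regress:
  G ∩ del = {}  (empty — regression defined)
  G \ add = {ball_in(b1,rmA), ball_in(b3,rmA), free(left), robot_in(rmA)} \ {ball_in(b3,rmA), free(left)} = {ball_in(b1,rmA), robot_in(rmA)}
  ∪ pre   = {ball_in(b1,rmA), robot_in(rmA)} ∪ {carry(b3,left), robot_in(rmA)}
          = {ball_in(b1,rmA), carry(b3,left), robot_in(rmA)}

== RESULT ==
["ball_in(b1,rmA)", "carry(b3,left)", "robot_in(rmA)"]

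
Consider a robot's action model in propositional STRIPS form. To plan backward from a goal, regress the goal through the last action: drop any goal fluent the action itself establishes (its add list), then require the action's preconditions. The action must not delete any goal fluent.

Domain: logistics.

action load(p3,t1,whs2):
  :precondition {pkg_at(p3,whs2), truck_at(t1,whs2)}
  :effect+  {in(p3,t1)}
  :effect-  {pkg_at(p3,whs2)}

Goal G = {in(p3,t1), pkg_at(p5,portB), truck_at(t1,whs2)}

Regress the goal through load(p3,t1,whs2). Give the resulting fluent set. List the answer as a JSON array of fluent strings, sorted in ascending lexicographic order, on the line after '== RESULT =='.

Compute (G \ add) ∪ pre:
  G ∩ del = {}  (empty — regression defined)
  G \ add = {in(p3,t1), pkg_at(p5,portB), truck_at(t1,whs2)} \ {in(p3,t1)} = {pkg_at(p5,portB), truck_at(t1,whs2)}
  ∪ pre   = {pkg_at(p5,portB), truck_at(t1,whs2)} ∪ {pkg_at(p3,whs2), truck_at(t1,whs2)}
          = {pkg_at(p3,whs2), pkg_at(p5,portB), truck_at(t1,whs2)}

== RESULT ==
["pkg_at(p3,whs2)", "pkg_at(p5,portB)", "truck_at(t1,whs2)"]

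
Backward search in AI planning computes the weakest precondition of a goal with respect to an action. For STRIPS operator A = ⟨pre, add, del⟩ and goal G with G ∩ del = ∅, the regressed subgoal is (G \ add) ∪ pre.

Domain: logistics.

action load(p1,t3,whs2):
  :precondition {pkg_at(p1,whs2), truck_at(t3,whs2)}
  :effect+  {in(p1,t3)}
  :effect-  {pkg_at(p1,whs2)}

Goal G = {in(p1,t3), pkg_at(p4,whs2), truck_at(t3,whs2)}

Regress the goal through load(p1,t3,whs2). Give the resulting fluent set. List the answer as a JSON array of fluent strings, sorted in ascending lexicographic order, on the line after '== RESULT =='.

Regress:
  G ∩ del = {}  (empty — regression defined)
  G \ add = {in(p1,t3), pkg_at(p4,whs2), truck_at(t3,whs2)} \ {in(p1,t3)} = {pkg_at(p4,whs2), truck_at(t3,whs2)}
  ∪ pre   = {pkg_at(p4,whs2), truck_at(t3,whs2)} ∪ {pkg_at(p1,whs2), truck_at(t3,whs2)}
          = {pkg_at(p1,whs2), pkg_at(p4,whs2), truck_at(t3,whs2)}

== RESULT ==
["pkg_at(p1,whs2)", "pkg_at(p4,whs2)", "truck_at(t3,whs2)"]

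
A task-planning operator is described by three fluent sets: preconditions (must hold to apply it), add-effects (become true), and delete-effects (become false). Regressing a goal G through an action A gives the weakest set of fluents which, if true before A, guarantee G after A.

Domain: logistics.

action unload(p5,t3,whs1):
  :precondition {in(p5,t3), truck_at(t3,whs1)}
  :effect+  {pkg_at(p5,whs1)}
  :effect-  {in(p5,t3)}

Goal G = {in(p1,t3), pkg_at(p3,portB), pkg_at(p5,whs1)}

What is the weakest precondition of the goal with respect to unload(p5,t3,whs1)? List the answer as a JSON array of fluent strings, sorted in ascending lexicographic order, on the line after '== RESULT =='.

Compute (G \ add) ∪ pre:
  G ∩ del = {}  (empty — regression defined)
  G \ add = {in(p1,t3), pkg_at(p3,portB), pkg_at(p5,whs1)} \ {pkg_at(p5,whs1)} = {in(p1,t3), pkg_at(p3,portB)}
  ∪ pre   = {in(p1,t3), pkg_at(p3,portB)} ∪ {in(p5,t3), truck_at(t3,whs1)}
          = {in(p1,t3), in(p5,t3), pkg_at(p3,portB), truck_at(t3,whs1)}

== RESULT ==
["in(p1,t3)", "in(p5,t3)", "pkg_at(p3,portB)", "truck_at(t3,whs1)"]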